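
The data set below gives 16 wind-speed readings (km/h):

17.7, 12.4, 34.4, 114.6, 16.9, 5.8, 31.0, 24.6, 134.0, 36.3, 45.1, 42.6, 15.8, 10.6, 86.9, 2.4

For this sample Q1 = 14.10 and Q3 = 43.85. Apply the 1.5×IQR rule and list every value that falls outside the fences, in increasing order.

IQR = Q3 − Q1 = 43.85 − 14.10 = 29.75.
Lower fence = Q1 − 1.5·IQR = 14.10 − 44.625 = -30.525.
Upper fence = Q3 + 1.5·IQR = 43.85 + 44.625 = 88.475.
114.6 > 88.475 → outlier.
134.0 > 88.475 → outlier.
All remaining values lie within [-30.525, 88.475].

114.6, 134.0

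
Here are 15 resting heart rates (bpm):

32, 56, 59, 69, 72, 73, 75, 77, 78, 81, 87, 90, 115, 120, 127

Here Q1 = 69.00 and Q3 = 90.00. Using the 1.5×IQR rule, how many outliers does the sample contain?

IQR = 21.00; fences at 69.00 − 31.50 = 37.50 and 90.00 + 31.50 = 121.50.
Outside the cutoffs: 32, 127.

2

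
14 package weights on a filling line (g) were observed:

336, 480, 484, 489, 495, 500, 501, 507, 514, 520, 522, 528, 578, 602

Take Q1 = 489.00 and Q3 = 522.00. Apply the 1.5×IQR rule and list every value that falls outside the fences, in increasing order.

IQR = Q3 − Q1 = 522.00 − 489.00 = 33.00.
Lower fence = Q1 − 1.5·IQR = 489.00 − 49.50 = 439.50.
Upper fence = Q3 + 1.5·IQR = 522.00 + 49.50 = 571.50.
336 < 439.50 → outlier.
578 > 571.50 → outlier.
602 > 571.50 → outlier.
All remaining values lie within [439.50, 571.50].

336, 578, 602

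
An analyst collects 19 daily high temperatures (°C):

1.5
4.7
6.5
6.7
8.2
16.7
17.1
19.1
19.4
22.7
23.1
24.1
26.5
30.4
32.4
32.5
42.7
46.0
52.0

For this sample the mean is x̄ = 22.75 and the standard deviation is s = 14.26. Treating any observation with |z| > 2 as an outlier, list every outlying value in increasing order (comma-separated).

Cutoffs at x̄ ± 2s: 22.75 ± 2·14.26 = [-5.77, 51.27].
52.0: z = 2.05, |z| > 2 → outlier.
Every other value lies within [-5.77, 51.27].

52.0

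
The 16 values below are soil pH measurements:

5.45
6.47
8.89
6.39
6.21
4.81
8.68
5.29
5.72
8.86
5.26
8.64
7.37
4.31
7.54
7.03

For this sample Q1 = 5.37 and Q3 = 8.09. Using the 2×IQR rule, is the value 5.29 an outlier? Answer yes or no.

IQR = Q3 − Q1 = 8.09 − 5.37 = 2.72.
Lower fence = Q1 − 2·IQR = 5.37 − 5.44 = -0.07.
Upper fence = Q3 + 2·IQR = 8.09 + 5.44 = 13.53.
5.29 lies within [-0.07, 13.53].

no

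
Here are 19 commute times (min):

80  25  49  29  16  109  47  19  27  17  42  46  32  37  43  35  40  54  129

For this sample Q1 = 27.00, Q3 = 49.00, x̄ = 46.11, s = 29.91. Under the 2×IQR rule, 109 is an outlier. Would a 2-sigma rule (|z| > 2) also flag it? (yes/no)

z = (109 − 46.11) / 29.91 = 2.10.
|z| = 2.10 > 2.

yes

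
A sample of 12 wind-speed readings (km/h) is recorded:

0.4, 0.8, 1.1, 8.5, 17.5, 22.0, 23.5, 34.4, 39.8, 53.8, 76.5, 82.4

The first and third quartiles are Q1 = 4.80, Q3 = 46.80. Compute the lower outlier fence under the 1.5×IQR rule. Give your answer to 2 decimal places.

-58.20

IQR = Q3 − Q1 = 46.80 − 4.80 = 42.00.
Lower fence = Q1 − 1.5·IQR = 4.80 − 63.00 = -58.20.
Upper fence = Q3 + 1.5·IQR = 46.80 + 63.00 = 109.80.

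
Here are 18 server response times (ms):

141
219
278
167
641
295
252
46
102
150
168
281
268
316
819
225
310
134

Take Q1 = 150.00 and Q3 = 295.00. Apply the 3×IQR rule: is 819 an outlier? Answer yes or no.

IQR = Q3 − Q1 = 295.00 − 150.00 = 145.00.
Lower fence = Q1 − 3·IQR = 150.00 − 435.00 = -285.00.
Upper fence = Q3 + 3·IQR = 295.00 + 435.00 = 730.00.
819 lies above the upper fence.

yes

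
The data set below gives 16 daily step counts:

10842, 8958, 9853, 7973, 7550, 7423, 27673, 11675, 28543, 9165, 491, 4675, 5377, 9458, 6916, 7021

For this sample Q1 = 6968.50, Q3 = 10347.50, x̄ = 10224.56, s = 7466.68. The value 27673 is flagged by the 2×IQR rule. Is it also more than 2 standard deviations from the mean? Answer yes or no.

yes

z = (27673 − 10224.56) / 7466.68 = 2.34.
|z| = 2.34 > 2.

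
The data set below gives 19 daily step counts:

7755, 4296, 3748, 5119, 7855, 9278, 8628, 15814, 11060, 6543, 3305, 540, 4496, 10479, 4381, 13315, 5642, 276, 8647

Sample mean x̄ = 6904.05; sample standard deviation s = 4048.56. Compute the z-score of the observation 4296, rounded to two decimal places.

z = (4296 − 6904.05) / 4048.56 = -0.64.

-0.64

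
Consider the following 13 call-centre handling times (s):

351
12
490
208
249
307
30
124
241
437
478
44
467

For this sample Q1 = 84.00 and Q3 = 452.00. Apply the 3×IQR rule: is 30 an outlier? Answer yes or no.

IQR = Q3 − Q1 = 452.00 − 84.00 = 368.00.
Lower fence = Q1 − 3·IQR = 84.00 − 1104.00 = -1020.00.
Upper fence = Q3 + 3·IQR = 452.00 + 1104.00 = 1556.00.
30 lies within [-1020.00, 1556.00].

no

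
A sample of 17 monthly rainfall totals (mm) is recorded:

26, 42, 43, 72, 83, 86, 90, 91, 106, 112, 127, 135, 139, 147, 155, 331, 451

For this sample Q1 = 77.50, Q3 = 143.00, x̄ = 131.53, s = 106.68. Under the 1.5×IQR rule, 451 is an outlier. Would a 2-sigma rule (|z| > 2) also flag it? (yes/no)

z = (451 − 131.53) / 106.68 = 2.99.
|z| = 2.99 > 2.

yes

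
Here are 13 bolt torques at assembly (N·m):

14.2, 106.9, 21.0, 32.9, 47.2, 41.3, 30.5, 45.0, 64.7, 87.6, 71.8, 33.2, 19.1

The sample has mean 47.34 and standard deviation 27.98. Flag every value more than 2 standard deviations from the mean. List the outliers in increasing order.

Cutoffs at x̄ ± 2s: 47.34 ± 2·27.98 = [-8.62, 103.30].
106.9: z = 2.13, |z| > 2 → outlier.
Every other value lies within [-8.62, 103.30].

106.9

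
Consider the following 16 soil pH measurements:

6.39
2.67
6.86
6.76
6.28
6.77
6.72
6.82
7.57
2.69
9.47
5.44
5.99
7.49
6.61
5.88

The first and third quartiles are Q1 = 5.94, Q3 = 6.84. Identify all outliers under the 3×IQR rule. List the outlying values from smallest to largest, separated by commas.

2.67, 2.69

IQR = Q3 − Q1 = 6.84 − 5.94 = 0.90.
Lower fence = Q1 − 3·IQR = 5.94 − 2.70 = 3.24.
Upper fence = Q3 + 3·IQR = 6.84 + 2.70 = 9.54.
2.67 < 3.24 → outlier.
2.69 < 3.24 → outlier.
All remaining values lie within [3.24, 9.54].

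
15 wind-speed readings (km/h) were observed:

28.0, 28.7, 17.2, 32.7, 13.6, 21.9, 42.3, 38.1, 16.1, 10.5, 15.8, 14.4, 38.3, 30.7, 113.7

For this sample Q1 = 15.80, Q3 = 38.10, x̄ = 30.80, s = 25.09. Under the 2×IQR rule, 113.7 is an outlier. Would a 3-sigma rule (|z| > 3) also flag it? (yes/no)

z = (113.7 − 30.80) / 25.09 = 3.30.
|z| = 3.30 > 3.

yes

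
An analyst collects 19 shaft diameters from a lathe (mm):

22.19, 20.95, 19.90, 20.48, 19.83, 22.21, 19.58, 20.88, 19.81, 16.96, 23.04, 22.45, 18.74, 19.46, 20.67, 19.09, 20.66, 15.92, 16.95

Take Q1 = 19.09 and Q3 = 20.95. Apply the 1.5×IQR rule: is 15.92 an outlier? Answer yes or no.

yes

IQR = Q3 − Q1 = 20.95 − 19.09 = 1.86.
Lower fence = Q1 − 1.5·IQR = 19.09 − 2.79 = 16.30.
Upper fence = Q3 + 1.5·IQR = 20.95 + 2.79 = 23.74.
15.92 lies below the lower fence.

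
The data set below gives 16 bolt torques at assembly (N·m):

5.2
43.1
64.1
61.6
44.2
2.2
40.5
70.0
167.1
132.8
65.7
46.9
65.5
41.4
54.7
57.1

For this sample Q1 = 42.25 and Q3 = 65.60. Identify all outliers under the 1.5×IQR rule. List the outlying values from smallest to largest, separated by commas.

2.2, 5.2, 132.8, 167.1

IQR = Q3 − Q1 = 65.60 − 42.25 = 23.35.
Lower fence = Q1 − 1.5·IQR = 42.25 − 35.025 = 7.225.
Upper fence = Q3 + 1.5·IQR = 65.60 + 35.025 = 100.625.
2.2 < 7.225 → outlier.
5.2 < 7.225 → outlier.
132.8 > 100.625 → outlier.
167.1 > 100.625 → outlier.
All remaining values lie within [7.225, 100.625].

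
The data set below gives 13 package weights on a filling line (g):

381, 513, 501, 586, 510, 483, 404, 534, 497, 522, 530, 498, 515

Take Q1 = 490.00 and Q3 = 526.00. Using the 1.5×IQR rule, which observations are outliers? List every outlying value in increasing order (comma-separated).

IQR = Q3 − Q1 = 526.00 − 490.00 = 36.00.
Lower fence = Q1 − 1.5·IQR = 490.00 − 54.00 = 436.00.
Upper fence = Q3 + 1.5·IQR = 526.00 + 54.00 = 580.00.
381 < 436.00 → outlier.
404 < 436.00 → outlier.
586 > 580.00 → outlier.
All remaining values lie within [436.00, 580.00].

381, 404, 586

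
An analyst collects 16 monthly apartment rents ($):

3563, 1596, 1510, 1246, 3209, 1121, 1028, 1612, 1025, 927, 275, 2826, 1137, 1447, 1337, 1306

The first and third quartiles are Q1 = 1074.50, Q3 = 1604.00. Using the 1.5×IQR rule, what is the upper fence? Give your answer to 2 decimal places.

2398.25

IQR = Q3 − Q1 = 1604.00 − 1074.50 = 529.50.
Lower fence = Q1 − 1.5·IQR = 1074.50 − 794.25 = 280.25.
Upper fence = Q3 + 1.5·IQR = 1604.00 + 794.25 = 2398.25.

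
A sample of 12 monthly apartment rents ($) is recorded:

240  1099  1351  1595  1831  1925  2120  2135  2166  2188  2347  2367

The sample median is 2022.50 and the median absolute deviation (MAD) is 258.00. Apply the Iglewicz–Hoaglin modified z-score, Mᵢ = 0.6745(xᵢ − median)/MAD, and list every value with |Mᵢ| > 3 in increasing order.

240

|Mᵢ| > 3 ⇔ |xᵢ − 2022.50| > 3·258.00/0.6745 = 1147.52.
So outliers lie outside [874.98, 3170.02].
240: M = -4.66 → outlier.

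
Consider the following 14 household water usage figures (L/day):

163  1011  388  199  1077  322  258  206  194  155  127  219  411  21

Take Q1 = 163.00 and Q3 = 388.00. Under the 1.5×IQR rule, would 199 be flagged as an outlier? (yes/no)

no

IQR = Q3 − Q1 = 388.00 − 163.00 = 225.00.
Lower fence = Q1 − 1.5·IQR = 163.00 − 337.50 = -174.50.
Upper fence = Q3 + 1.5·IQR = 388.00 + 337.50 = 725.50.
199 lies within [-174.50, 725.50].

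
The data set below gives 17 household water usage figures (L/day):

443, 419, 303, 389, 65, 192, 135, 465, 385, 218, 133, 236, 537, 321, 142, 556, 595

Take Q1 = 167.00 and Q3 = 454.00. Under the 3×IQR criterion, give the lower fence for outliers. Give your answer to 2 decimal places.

IQR = Q3 − Q1 = 454.00 − 167.00 = 287.00.
Lower fence = Q1 − 3·IQR = 167.00 − 861.00 = -694.00.
Upper fence = Q3 + 3·IQR = 454.00 + 861.00 = 1315.00.

-694.00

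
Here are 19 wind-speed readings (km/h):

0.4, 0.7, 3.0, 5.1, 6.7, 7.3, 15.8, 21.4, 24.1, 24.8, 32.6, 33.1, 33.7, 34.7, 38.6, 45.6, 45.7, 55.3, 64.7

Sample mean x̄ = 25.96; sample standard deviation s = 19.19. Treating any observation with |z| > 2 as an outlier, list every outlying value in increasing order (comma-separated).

Cutoffs at x̄ ± 2s: 25.96 ± 2·19.19 = [-12.42, 64.34].
64.7: z = 2.02, |z| > 2 → outlier.
Every other value lies within [-12.42, 64.34].

64.7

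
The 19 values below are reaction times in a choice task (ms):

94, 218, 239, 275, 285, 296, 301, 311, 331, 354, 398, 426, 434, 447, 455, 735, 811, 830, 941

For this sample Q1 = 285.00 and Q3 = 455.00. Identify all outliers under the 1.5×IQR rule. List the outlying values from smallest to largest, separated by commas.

IQR = Q3 − Q1 = 455.00 − 285.00 = 170.00.
Lower fence = Q1 − 1.5·IQR = 285.00 − 255.00 = 30.00.
Upper fence = Q3 + 1.5·IQR = 455.00 + 255.00 = 710.00.
735 > 710.00 → outlier.
811 > 710.00 → outlier.
830 > 710.00 → outlier.
941 > 710.00 → outlier.
All remaining values lie within [30.00, 710.00].

735, 811, 830, 941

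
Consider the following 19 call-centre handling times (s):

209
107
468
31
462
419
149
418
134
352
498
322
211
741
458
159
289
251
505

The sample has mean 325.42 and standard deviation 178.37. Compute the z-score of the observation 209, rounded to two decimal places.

-0.65

z = (209 − 325.42) / 178.37 = -0.65.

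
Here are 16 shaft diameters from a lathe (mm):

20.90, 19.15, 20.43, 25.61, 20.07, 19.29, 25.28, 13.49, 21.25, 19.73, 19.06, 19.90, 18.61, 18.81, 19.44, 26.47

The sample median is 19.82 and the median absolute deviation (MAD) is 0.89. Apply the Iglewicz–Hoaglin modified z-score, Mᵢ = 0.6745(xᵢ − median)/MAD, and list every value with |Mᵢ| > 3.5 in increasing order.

|Mᵢ| > 3.5 ⇔ |xᵢ − 19.82| > 3.5·0.89/0.6745 = 4.62.
So outliers lie outside [15.20, 24.44].
13.49: M = -4.80 → outlier.
25.28: M = 4.14 → outlier.
25.61: M = 4.39 → outlier.
26.47: M = 5.04 → outlier.

13.49, 25.28, 25.61, 26.47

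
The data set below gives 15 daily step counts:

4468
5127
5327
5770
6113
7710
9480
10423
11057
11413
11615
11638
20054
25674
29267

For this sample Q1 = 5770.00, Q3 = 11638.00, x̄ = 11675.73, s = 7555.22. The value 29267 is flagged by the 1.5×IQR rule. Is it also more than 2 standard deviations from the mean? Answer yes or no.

z = (29267 − 11675.73) / 7555.22 = 2.33.
|z| = 2.33 > 2.

yes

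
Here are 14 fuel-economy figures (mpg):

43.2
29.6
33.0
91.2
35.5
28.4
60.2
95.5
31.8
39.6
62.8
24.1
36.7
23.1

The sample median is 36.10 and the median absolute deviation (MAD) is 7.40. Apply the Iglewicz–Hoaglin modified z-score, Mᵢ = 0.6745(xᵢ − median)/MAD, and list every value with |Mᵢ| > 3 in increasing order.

|Mᵢ| > 3 ⇔ |xᵢ − 36.10| > 3·7.40/0.6745 = 32.91.
So outliers lie outside [3.19, 69.01].
91.2: M = 5.02 → outlier.
95.5: M = 5.41 → outlier.

91.2, 95.5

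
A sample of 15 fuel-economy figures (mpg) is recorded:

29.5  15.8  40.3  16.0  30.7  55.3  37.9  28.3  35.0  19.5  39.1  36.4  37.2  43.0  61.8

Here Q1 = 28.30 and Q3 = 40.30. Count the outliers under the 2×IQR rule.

0

IQR = 12.00; fences at 28.30 − 24.00 = 4.30 and 40.30 + 24.00 = 64.30.
Every value lies within the cutoffs.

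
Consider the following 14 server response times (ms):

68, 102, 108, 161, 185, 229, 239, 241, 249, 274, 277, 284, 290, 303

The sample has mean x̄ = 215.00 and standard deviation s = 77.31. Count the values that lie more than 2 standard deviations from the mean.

Cutoffs: x̄ ± 2s = [60.38, 369.62].
Every value lies within the cutoffs.

0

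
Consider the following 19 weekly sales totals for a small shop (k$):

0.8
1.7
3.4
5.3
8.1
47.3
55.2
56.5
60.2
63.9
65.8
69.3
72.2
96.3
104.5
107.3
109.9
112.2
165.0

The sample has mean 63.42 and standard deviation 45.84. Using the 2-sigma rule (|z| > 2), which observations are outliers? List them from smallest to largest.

Cutoffs at x̄ ± 2s: 63.42 ± 2·45.84 = [-28.26, 155.10].
165.0: z = 2.22, |z| > 2 → outlier.
Every other value lies within [-28.26, 155.10].

165.0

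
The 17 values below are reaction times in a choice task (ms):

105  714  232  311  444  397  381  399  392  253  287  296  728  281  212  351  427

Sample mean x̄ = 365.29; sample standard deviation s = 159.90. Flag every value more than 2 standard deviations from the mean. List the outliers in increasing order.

714, 728

Cutoffs at x̄ ± 2s: 365.29 ± 2·159.90 = [45.49, 685.09].
714: z = 2.18, |z| > 2 → outlier.
728: z = 2.27, |z| > 2 → outlier.
Every other value lies within [45.49, 685.09].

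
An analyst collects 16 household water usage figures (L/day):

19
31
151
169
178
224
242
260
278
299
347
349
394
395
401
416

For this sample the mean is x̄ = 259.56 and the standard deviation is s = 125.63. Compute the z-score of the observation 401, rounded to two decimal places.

1.13

z = (401 − 259.56) / 125.63 = 1.13.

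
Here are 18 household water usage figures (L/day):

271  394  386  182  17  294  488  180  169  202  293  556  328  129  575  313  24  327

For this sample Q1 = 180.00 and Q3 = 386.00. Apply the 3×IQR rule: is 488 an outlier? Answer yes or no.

IQR = Q3 − Q1 = 386.00 − 180.00 = 206.00.
Lower fence = Q1 − 3·IQR = 180.00 − 618.00 = -438.00.
Upper fence = Q3 + 3·IQR = 386.00 + 618.00 = 1004.00.
488 lies within [-438.00, 1004.00].

no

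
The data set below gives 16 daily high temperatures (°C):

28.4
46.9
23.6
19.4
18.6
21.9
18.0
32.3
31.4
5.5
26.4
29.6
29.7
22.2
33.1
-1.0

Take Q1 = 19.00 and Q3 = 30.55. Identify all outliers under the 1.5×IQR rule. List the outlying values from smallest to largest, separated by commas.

IQR = Q3 − Q1 = 30.55 − 19.00 = 11.55.
Lower fence = Q1 − 1.5·IQR = 19.00 − 17.325 = 1.675.
Upper fence = Q3 + 1.5·IQR = 30.55 + 17.325 = 47.875.
-1.0 < 1.675 → outlier.
All remaining values lie within [1.675, 47.875].

-1.0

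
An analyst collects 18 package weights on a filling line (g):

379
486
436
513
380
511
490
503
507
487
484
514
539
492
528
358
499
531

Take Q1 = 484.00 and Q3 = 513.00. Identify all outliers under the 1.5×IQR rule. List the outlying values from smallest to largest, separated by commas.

IQR = Q3 − Q1 = 513.00 − 484.00 = 29.00.
Lower fence = Q1 − 1.5·IQR = 484.00 − 43.50 = 440.50.
Upper fence = Q3 + 1.5·IQR = 513.00 + 43.50 = 556.50.
358 < 440.50 → outlier.
379 < 440.50 → outlier.
380 < 440.50 → outlier.
436 < 440.50 → outlier.
All remaining values lie within [440.50, 556.50].

358, 379, 380, 436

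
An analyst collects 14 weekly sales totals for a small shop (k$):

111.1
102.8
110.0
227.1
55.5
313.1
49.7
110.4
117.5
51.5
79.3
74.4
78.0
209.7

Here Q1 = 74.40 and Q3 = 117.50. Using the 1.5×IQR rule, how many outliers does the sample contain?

IQR = 43.10; fences at 74.40 − 64.65 = 9.75 and 117.50 + 64.65 = 182.15.
Outside the cutoffs: 209.7, 227.1, 313.1.

3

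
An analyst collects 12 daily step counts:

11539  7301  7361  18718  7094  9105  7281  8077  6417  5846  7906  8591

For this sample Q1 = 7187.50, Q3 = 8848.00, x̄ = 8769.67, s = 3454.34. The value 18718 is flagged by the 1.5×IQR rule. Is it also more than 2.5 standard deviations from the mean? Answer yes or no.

z = (18718 − 8769.67) / 3454.34 = 2.88.
|z| = 2.88 > 2.5.

yes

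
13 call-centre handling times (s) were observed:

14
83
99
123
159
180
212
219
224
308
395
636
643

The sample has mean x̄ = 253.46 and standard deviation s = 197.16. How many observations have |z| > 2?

0

Cutoffs: x̄ ± 2s = [-140.86, 647.78].
Every value lies within the cutoffs.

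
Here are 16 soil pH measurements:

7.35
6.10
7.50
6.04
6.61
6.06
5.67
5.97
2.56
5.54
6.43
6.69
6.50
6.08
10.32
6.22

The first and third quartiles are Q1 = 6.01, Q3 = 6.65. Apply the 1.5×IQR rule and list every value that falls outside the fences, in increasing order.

IQR = Q3 − Q1 = 6.65 − 6.01 = 0.64.
Lower fence = Q1 − 1.5·IQR = 6.01 − 0.96 = 5.05.
Upper fence = Q3 + 1.5·IQR = 6.65 + 0.96 = 7.61.
2.56 < 5.05 → outlier.
10.32 > 7.61 → outlier.
All remaining values lie within [5.05, 7.61].

2.56, 10.32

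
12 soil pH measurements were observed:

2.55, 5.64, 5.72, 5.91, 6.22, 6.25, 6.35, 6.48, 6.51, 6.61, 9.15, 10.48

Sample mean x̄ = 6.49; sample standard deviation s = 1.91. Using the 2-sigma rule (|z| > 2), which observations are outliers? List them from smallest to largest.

Cutoffs at x̄ ± 2s: 6.49 ± 2·1.91 = [2.67, 10.31].
2.55: z = -2.06, |z| > 2 → outlier.
10.48: z = 2.09, |z| > 2 → outlier.
Every other value lies within [2.67, 10.31].

2.55, 10.48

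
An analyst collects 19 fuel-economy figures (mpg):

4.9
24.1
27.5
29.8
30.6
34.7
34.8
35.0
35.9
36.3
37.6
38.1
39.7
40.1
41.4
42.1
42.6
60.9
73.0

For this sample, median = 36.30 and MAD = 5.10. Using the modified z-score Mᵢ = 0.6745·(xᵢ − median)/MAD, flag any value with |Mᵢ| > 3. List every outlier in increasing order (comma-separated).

|Mᵢ| > 3 ⇔ |xᵢ − 36.30| > 3·5.10/0.6745 = 22.68.
So outliers lie outside [13.62, 58.98].
4.9: M = -4.15 → outlier.
60.9: M = 3.25 → outlier.
73.0: M = 4.85 → outlier.

4.9, 60.9, 73.0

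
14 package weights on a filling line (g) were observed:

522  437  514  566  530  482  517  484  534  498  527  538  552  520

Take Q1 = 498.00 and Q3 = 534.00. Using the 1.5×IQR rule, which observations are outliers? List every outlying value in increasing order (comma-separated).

437

IQR = Q3 − Q1 = 534.00 − 498.00 = 36.00.
Lower fence = Q1 − 1.5·IQR = 498.00 − 54.00 = 444.00.
Upper fence = Q3 + 1.5·IQR = 534.00 + 54.00 = 588.00.
437 < 444.00 → outlier.
All remaining values lie within [444.00, 588.00].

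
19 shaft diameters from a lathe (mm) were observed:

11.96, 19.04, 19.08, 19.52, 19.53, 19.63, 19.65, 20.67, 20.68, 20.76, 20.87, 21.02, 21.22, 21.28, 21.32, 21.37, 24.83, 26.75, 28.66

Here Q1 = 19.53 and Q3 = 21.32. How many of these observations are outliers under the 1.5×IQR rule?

IQR = 1.79; fences at 19.53 − 2.685 = 16.845 and 21.32 + 2.685 = 24.005.
Outside the cutoffs: 11.96, 24.83, 26.75, 28.66.

4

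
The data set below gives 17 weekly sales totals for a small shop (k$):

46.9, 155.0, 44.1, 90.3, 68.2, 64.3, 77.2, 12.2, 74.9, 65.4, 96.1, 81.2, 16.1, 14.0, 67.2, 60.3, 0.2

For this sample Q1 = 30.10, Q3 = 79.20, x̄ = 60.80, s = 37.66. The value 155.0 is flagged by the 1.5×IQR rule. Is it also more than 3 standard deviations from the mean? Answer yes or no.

z = (155.0 − 60.80) / 37.66 = 2.50.
|z| = 2.50 ≤ 3.

no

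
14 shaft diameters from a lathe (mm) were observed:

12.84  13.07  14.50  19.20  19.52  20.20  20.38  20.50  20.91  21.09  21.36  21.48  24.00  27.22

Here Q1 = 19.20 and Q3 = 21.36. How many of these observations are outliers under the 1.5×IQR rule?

4

IQR = 2.16; fences at 19.20 − 3.24 = 15.96 and 21.36 + 3.24 = 24.60.
Outside the cutoffs: 12.84, 13.07, 14.50, 27.22.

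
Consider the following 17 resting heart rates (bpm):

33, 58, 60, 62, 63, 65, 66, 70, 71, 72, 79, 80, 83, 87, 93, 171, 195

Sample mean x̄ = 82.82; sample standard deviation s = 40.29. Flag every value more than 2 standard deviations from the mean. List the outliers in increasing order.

171, 195

Cutoffs at x̄ ± 2s: 82.82 ± 2·40.29 = [2.24, 163.40].
171: z = 2.19, |z| > 2 → outlier.
195: z = 2.78, |z| > 2 → outlier.
Every other value lies within [2.24, 163.40].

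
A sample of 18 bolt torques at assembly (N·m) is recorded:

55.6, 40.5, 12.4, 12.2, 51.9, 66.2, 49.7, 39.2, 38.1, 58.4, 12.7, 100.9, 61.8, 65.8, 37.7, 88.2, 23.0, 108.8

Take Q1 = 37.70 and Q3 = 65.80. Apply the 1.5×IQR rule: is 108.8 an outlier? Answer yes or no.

yes

IQR = Q3 − Q1 = 65.80 − 37.70 = 28.10.
Lower fence = Q1 − 1.5·IQR = 37.70 − 42.15 = -4.45.
Upper fence = Q3 + 1.5·IQR = 65.80 + 42.15 = 107.95.
108.8 lies above the upper fence.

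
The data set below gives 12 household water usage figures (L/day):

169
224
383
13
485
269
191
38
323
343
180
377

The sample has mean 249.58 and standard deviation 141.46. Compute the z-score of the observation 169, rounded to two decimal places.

z = (169 − 249.58) / 141.46 = -0.57.

-0.57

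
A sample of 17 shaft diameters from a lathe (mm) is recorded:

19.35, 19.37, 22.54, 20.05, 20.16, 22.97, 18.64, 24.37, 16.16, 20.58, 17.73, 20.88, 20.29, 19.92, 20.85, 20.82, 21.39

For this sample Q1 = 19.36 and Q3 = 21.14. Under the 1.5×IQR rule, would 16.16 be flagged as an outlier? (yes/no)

yes

IQR = Q3 − Q1 = 21.14 − 19.36 = 1.78.
Lower fence = Q1 − 1.5·IQR = 19.36 − 2.67 = 16.69.
Upper fence = Q3 + 1.5·IQR = 21.14 + 2.67 = 23.81.
16.16 lies below the lower fence.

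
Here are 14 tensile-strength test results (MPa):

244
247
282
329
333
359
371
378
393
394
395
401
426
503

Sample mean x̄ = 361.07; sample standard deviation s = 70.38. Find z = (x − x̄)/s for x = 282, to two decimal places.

z = (282 − 361.07) / 70.38 = -1.12.

-1.12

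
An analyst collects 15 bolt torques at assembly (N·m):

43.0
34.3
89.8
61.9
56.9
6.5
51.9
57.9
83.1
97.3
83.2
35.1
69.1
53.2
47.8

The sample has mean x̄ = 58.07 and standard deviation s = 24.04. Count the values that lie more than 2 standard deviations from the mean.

Cutoffs: x̄ ± 2s = [9.99, 106.15].
Outside the cutoffs: 6.5.

1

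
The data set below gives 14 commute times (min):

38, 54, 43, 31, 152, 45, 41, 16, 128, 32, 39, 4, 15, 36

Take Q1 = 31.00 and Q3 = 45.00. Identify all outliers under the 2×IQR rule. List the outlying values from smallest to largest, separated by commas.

128, 152

IQR = Q3 − Q1 = 45.00 − 31.00 = 14.00.
Lower fence = Q1 − 2·IQR = 31.00 − 28.00 = 3.00.
Upper fence = Q3 + 2·IQR = 45.00 + 28.00 = 73.00.
128 > 73.00 → outlier.
152 > 73.00 → outlier.
All remaining values lie within [3.00, 73.00].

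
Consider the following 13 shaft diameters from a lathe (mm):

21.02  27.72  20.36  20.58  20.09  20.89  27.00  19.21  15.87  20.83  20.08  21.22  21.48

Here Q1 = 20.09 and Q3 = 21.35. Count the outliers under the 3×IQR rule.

IQR = 1.26; fences at 20.09 − 3.78 = 16.31 and 21.35 + 3.78 = 25.13.
Outside the cutoffs: 15.87, 27.00, 27.72.

3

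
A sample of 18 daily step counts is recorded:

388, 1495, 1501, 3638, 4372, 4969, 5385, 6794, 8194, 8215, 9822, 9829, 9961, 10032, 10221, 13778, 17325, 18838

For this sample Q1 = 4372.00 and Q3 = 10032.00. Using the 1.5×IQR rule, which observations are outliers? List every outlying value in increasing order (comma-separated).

IQR = Q3 − Q1 = 10032.00 − 4372.00 = 5660.00.
Lower fence = Q1 − 1.5·IQR = 4372.00 − 8490.00 = -4118.00.
Upper fence = Q3 + 1.5·IQR = 10032.00 + 8490.00 = 18522.00.
18838 > 18522.00 → outlier.
All remaining values lie within [-4118.00, 18522.00].

18838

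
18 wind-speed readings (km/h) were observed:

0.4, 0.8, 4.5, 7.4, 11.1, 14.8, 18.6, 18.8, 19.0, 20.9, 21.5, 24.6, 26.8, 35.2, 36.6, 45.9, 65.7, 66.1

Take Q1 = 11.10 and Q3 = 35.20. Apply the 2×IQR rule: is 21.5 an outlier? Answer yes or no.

no

IQR = Q3 − Q1 = 35.20 − 11.10 = 24.10.
Lower fence = Q1 − 2·IQR = 11.10 − 48.20 = -37.10.
Upper fence = Q3 + 2·IQR = 35.20 + 48.20 = 83.40.
21.5 lies within [-37.10, 83.40].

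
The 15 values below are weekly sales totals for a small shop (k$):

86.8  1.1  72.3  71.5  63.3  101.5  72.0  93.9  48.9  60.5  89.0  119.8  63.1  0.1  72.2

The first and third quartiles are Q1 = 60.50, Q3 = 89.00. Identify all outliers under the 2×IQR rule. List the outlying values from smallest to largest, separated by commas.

0.1, 1.1

IQR = Q3 − Q1 = 89.00 − 60.50 = 28.50.
Lower fence = Q1 − 2·IQR = 60.50 − 57.00 = 3.50.
Upper fence = Q3 + 2·IQR = 89.00 + 57.00 = 146.00.
0.1 < 3.50 → outlier.
1.1 < 3.50 → outlier.
All remaining values lie within [3.50, 146.00].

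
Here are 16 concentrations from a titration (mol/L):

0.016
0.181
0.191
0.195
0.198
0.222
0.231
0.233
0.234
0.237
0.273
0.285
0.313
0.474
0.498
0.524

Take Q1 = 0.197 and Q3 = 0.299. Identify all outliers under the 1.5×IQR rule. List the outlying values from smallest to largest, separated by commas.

0.016, 0.474, 0.498, 0.524

IQR = Q3 − Q1 = 0.299 − 0.197 = 0.102.
Lower fence = Q1 − 1.5·IQR = 0.197 − 0.153 = 0.044.
Upper fence = Q3 + 1.5·IQR = 0.299 + 0.153 = 0.452.
0.016 < 0.044 → outlier.
0.474 > 0.452 → outlier.
0.498 > 0.452 → outlier.
0.524 > 0.452 → outlier.
All remaining values lie within [0.044, 0.452].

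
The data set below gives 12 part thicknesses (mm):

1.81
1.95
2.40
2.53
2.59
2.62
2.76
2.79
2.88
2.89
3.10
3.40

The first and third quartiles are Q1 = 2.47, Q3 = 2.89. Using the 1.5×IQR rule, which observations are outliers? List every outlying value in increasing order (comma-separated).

IQR = Q3 − Q1 = 2.89 − 2.47 = 0.42.
Lower fence = Q1 − 1.5·IQR = 2.47 − 0.63 = 1.84.
Upper fence = Q3 + 1.5·IQR = 2.89 + 0.63 = 3.52.
1.81 < 1.84 → outlier.
All remaining values lie within [1.84, 3.52].

1.81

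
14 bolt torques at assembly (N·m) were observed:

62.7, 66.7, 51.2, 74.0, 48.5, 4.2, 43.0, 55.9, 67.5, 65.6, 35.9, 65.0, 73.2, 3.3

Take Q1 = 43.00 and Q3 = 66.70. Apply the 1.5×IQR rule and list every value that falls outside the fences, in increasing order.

3.3, 4.2

IQR = Q3 − Q1 = 66.70 − 43.00 = 23.70.
Lower fence = Q1 − 1.5·IQR = 43.00 − 35.55 = 7.45.
Upper fence = Q3 + 1.5·IQR = 66.70 + 35.55 = 102.25.
3.3 < 7.45 → outlier.
4.2 < 7.45 → outlier.
All remaining values lie within [7.45, 102.25].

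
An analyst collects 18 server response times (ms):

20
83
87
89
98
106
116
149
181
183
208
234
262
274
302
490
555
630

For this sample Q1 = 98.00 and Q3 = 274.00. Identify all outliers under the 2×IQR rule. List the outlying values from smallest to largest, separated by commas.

630

IQR = Q3 − Q1 = 274.00 − 98.00 = 176.00.
Lower fence = Q1 − 2·IQR = 98.00 − 352.00 = -254.00.
Upper fence = Q3 + 2·IQR = 274.00 + 352.00 = 626.00.
630 > 626.00 → outlier.
All remaining values lie within [-254.00, 626.00].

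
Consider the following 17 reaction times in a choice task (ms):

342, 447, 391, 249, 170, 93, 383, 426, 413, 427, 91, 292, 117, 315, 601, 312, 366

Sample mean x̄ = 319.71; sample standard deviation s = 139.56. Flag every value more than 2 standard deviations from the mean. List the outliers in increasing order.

601

Cutoffs at x̄ ± 2s: 319.71 ± 2·139.56 = [40.59, 598.83].
601: z = 2.02, |z| > 2 → outlier.
Every other value lies within [40.59, 598.83].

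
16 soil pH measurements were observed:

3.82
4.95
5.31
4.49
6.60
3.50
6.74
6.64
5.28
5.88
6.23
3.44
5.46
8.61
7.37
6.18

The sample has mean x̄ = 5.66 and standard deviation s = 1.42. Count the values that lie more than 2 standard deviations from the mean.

Cutoffs: x̄ ± 2s = [2.82, 8.50].
Outside the cutoffs: 8.61.

1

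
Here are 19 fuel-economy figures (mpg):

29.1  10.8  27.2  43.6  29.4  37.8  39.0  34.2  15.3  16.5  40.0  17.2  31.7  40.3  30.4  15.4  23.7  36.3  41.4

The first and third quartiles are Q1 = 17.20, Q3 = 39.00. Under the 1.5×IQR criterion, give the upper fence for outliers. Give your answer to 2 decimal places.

71.70

IQR = Q3 − Q1 = 39.00 − 17.20 = 21.80.
Lower fence = Q1 − 1.5·IQR = 17.20 − 32.70 = -15.50.
Upper fence = Q3 + 1.5·IQR = 39.00 + 32.70 = 71.70.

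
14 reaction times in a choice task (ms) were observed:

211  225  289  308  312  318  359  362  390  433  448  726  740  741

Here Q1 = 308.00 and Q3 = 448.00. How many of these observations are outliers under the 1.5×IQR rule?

IQR = 140.00; fences at 308.00 − 210.00 = 98.00 and 448.00 + 210.00 = 658.00.
Outside the cutoffs: 726, 740, 741.

3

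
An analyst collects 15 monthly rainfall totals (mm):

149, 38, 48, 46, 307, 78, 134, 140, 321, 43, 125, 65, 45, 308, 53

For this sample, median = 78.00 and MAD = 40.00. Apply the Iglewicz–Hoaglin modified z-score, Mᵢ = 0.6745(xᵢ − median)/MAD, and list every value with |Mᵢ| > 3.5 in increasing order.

307, 308, 321

|Mᵢ| > 3.5 ⇔ |xᵢ − 78.00| > 3.5·40.00/0.6745 = 207.56.
So outliers lie outside [-129.56, 285.56].
307: M = 3.86 → outlier.
308: M = 3.88 → outlier.
321: M = 4.10 → outlier.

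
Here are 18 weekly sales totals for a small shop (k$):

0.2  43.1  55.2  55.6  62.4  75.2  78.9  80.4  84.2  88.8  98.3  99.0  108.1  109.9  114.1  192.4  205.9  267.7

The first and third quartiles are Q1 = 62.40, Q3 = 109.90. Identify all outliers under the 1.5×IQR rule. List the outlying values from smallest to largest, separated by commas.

IQR = Q3 − Q1 = 109.90 − 62.40 = 47.50.
Lower fence = Q1 − 1.5·IQR = 62.40 − 71.25 = -8.85.
Upper fence = Q3 + 1.5·IQR = 109.90 + 71.25 = 181.15.
192.4 > 181.15 → outlier.
205.9 > 181.15 → outlier.
267.7 > 181.15 → outlier.
All remaining values lie within [-8.85, 181.15].

192.4, 205.9, 267.7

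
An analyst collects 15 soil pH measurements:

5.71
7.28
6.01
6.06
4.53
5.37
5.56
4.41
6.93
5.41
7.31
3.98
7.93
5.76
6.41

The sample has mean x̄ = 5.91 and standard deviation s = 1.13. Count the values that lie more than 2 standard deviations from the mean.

Cutoffs: x̄ ± 2s = [3.65, 8.17].
Every value lies within the cutoffs.

0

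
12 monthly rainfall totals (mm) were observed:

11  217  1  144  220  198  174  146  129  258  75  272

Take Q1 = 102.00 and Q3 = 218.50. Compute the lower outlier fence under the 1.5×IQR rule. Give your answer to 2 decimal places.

IQR = Q3 − Q1 = 218.50 − 102.00 = 116.50.
Lower fence = Q1 − 1.5·IQR = 102.00 − 174.75 = -72.75.
Upper fence = Q3 + 1.5·IQR = 218.50 + 174.75 = 393.25.

-72.75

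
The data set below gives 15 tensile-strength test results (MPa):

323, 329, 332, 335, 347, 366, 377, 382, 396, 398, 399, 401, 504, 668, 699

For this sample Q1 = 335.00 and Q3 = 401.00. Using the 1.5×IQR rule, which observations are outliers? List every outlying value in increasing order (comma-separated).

504, 668, 699

IQR = Q3 − Q1 = 401.00 − 335.00 = 66.00.
Lower fence = Q1 − 1.5·IQR = 335.00 − 99.00 = 236.00.
Upper fence = Q3 + 1.5·IQR = 401.00 + 99.00 = 500.00.
504 > 500.00 → outlier.
668 > 500.00 → outlier.
699 > 500.00 → outlier.
All remaining values lie within [236.00, 500.00].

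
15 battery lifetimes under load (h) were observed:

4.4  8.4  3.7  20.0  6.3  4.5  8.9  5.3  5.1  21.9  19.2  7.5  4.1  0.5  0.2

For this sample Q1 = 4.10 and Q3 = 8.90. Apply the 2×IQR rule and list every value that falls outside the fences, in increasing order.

19.2, 20.0, 21.9

IQR = Q3 − Q1 = 8.90 − 4.10 = 4.80.
Lower fence = Q1 − 2·IQR = 4.10 − 9.60 = -5.50.
Upper fence = Q3 + 2·IQR = 8.90 + 9.60 = 18.50.
19.2 > 18.50 → outlier.
20.0 > 18.50 → outlier.
21.9 > 18.50 → outlier.
All remaining values lie within [-5.50, 18.50].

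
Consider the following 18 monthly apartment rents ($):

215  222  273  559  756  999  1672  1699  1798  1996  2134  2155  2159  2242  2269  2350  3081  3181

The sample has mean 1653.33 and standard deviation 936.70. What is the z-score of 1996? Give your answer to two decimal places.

z = (1996 − 1653.33) / 936.70 = 0.37.

0.37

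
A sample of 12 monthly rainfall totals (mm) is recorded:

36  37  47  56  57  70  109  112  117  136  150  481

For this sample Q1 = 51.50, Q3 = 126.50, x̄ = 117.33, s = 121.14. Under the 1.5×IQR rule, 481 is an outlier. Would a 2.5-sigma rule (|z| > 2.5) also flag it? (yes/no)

z = (481 − 117.33) / 121.14 = 3.00.
|z| = 3.00 > 2.5.

yes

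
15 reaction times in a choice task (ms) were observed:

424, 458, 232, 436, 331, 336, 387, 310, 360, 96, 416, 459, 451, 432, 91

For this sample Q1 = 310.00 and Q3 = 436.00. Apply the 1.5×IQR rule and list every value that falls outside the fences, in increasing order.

91, 96

IQR = Q3 − Q1 = 436.00 − 310.00 = 126.00.
Lower fence = Q1 − 1.5·IQR = 310.00 − 189.00 = 121.00.
Upper fence = Q3 + 1.5·IQR = 436.00 + 189.00 = 625.00.
91 < 121.00 → outlier.
96 < 121.00 → outlier.
All remaining values lie within [121.00, 625.00].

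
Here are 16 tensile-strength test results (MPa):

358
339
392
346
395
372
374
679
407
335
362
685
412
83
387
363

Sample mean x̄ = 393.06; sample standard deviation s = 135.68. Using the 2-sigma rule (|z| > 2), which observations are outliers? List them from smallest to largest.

Cutoffs at x̄ ± 2s: 393.06 ± 2·135.68 = [121.70, 664.42].
83: z = -2.29, |z| > 2 → outlier.
679: z = 2.11, |z| > 2 → outlier.
685: z = 2.15, |z| > 2 → outlier.
Every other value lies within [121.70, 664.42].

83, 679, 685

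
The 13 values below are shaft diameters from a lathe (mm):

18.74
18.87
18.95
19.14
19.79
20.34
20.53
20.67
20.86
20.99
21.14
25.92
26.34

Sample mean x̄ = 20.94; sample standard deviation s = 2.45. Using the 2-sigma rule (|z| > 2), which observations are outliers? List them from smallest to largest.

Cutoffs at x̄ ± 2s: 20.94 ± 2·2.45 = [16.04, 25.84].
25.92: z = 2.03, |z| > 2 → outlier.
26.34: z = 2.20, |z| > 2 → outlier.
Every other value lies within [16.04, 25.84].

25.92, 26.34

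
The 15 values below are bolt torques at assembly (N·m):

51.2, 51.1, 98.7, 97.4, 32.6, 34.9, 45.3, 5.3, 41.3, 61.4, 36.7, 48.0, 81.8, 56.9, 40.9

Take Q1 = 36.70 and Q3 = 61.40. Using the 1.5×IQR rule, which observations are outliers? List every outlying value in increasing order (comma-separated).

IQR = Q3 − Q1 = 61.40 − 36.70 = 24.70.
Lower fence = Q1 − 1.5·IQR = 36.70 − 37.05 = -0.35.
Upper fence = Q3 + 1.5·IQR = 61.40 + 37.05 = 98.45.
98.7 > 98.45 → outlier.
All remaining values lie within [-0.35, 98.45].

98.7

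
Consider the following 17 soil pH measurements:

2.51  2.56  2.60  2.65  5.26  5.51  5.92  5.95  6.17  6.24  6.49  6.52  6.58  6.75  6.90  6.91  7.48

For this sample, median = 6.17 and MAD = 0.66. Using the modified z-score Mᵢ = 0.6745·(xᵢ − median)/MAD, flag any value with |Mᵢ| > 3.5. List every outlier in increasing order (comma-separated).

2.51, 2.56, 2.60, 2.65

|Mᵢ| > 3.5 ⇔ |xᵢ − 6.17| > 3.5·0.66/0.6745 = 3.42.
So outliers lie outside [2.75, 9.59].
2.51: M = -3.74 → outlier.
2.56: M = -3.69 → outlier.
2.60: M = -3.65 → outlier.
2.65: M = -3.60 → outlier.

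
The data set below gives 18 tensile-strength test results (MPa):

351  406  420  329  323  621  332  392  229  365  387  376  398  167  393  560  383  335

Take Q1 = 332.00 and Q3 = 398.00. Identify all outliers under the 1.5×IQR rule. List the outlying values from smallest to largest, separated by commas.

IQR = Q3 − Q1 = 398.00 − 332.00 = 66.00.
Lower fence = Q1 − 1.5·IQR = 332.00 − 99.00 = 233.00.
Upper fence = Q3 + 1.5·IQR = 398.00 + 99.00 = 497.00.
167 < 233.00 → outlier.
229 < 233.00 → outlier.
560 > 497.00 → outlier.
621 > 497.00 → outlier.
All remaining values lie within [233.00, 497.00].

167, 229, 560, 621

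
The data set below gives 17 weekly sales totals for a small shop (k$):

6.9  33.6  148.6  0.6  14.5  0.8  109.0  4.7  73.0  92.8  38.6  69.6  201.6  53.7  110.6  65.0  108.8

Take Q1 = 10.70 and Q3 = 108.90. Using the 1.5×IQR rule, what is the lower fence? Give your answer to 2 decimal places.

IQR = Q3 − Q1 = 108.90 − 10.70 = 98.20.
Lower fence = Q1 − 1.5·IQR = 10.70 − 147.30 = -136.60.
Upper fence = Q3 + 1.5·IQR = 108.90 + 147.30 = 256.20.

-136.60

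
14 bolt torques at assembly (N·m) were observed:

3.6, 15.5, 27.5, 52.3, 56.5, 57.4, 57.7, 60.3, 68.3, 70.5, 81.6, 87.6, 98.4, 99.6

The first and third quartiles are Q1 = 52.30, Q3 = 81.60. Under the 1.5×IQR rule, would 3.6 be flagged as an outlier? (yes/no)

IQR = Q3 − Q1 = 81.60 − 52.30 = 29.30.
Lower fence = Q1 − 1.5·IQR = 52.30 − 43.95 = 8.35.
Upper fence = Q3 + 1.5·IQR = 81.60 + 43.95 = 125.55.
3.6 lies below the lower fence.

yes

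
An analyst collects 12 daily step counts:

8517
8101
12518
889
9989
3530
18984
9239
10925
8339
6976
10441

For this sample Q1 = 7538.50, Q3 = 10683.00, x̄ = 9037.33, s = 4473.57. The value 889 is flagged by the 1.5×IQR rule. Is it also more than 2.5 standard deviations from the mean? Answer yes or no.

no

z = (889 − 9037.33) / 4473.57 = -1.82.
|z| = 1.82 ≤ 2.5.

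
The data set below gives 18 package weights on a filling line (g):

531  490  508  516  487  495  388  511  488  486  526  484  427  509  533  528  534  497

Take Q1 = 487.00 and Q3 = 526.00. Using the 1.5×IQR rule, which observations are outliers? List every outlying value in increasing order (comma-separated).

388, 427

IQR = Q3 − Q1 = 526.00 − 487.00 = 39.00.
Lower fence = Q1 − 1.5·IQR = 487.00 − 58.50 = 428.50.
Upper fence = Q3 + 1.5·IQR = 526.00 + 58.50 = 584.50.
388 < 428.50 → outlier.
427 < 428.50 → outlier.
All remaining values lie within [428.50, 584.50].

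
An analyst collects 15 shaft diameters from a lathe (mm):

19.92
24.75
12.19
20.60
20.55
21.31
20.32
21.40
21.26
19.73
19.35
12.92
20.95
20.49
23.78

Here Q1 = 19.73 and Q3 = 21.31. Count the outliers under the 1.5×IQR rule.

4

IQR = 1.58; fences at 19.73 − 2.37 = 17.36 and 21.31 + 2.37 = 23.68.
Outside the cutoffs: 12.19, 12.92, 23.78, 24.75.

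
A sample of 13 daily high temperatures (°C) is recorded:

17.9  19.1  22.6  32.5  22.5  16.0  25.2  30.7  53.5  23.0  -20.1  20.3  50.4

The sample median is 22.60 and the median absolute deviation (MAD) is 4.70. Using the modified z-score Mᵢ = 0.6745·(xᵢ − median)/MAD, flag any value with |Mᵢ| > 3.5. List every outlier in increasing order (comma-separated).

-20.1, 50.4, 53.5

|Mᵢ| > 3.5 ⇔ |xᵢ − 22.60| > 3.5·4.70/0.6745 = 24.39.
So outliers lie outside [-1.79, 46.99].
-20.1: M = -6.13 → outlier.
50.4: M = 3.99 → outlier.
53.5: M = 4.43 → outlier.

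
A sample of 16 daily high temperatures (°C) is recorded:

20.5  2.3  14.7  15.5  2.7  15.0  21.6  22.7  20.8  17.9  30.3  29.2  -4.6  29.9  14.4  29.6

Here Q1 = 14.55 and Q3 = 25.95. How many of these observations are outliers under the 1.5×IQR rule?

IQR = 11.40; fences at 14.55 − 17.10 = -2.55 and 25.95 + 17.10 = 43.05.
Outside the cutoffs: -4.6.

1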